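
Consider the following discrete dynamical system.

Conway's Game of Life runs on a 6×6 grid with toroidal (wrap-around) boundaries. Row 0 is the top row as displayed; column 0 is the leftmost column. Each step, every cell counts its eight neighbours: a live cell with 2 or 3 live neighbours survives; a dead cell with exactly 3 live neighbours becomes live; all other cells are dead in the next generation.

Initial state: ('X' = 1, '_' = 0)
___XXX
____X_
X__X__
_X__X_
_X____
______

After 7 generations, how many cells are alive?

4

gen 0: ___XXX
____X_
X__X__
_X__X_
_X____
______
gen 1: ___XXX
______
___XXX
XXX___
______
____X_
gen 2: ___XXX
______
XXXXXX
XXXXXX
_X____
___XXX
gen 3: ___X_X
_X____
______
______
_X____
X_XX_X
gen 4: _X_X_X
______
______
______
XXX___
XXXX_X
gen 5: _X_X_X
______
______
_X____
___X_X
___X_X
gen 6: X_X___
______
______
______
X_X___
___X_X
gen 7: ______
______
______
______
______
X_XX_X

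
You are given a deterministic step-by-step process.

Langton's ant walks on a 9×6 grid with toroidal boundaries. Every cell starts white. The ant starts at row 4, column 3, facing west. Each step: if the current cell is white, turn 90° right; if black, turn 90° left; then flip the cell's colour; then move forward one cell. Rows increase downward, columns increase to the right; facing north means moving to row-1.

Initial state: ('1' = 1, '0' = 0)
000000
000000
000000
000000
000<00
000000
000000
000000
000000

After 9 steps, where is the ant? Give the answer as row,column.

5,3

t=0: 000000
000000
000000
000000
000<00
000000
000000
000000
000000
t=1: 000000
000000
000000
000^00
000100
000000
000000
000000
000000
t=2: 000000
000000
000000
0001>0
000100
000000
000000
000000
000000
t=3: 000000
000000
000000
000110
0001v0
000000
000000
000000
000000
t=4: 000000
000000
000000
000110
000<10
000000
000000
000000
000000
t=5: 000000
000000
000000
000110
000010
000v00
000000
000000
000000
t=6: 000000
000000
000000
000110
000010
00<100
000000
000000
000000
t=7: 000000
000000
000000
000110
00^010
001100
000000
000000
000000
t=8: 000000
000000
000000
000110
001>10
001100
000000
000000
000000
t=9: 000000
000000
000000
000110
001110
001v00
000000
000000
000000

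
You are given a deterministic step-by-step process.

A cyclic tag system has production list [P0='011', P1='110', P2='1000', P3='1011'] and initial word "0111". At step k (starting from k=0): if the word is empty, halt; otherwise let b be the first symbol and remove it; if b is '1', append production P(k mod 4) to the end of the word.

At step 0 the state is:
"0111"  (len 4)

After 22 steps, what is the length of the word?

k=0  "0111"  (len 4)
k=1  "111"  (len 3)
k=2  "11110"  (len 5)
k=3  "11101000"  (len 8)
k=4  "11010001011"  (len 11)
k=5  "1010001011011"  (len 13)
k=6  "010001011011110"  (len 15)
k=7  "10001011011110"  (len 14)
k=8  "00010110111101011"  (len 17)
k=9  "0010110111101011"  (len 16)
k=10  "010110111101011"  (len 15)
k=11  "10110111101011"  (len 14)
k=12  "01101111010111011"  (len 17)
k=13  "1101111010111011"  (len 16)
k=14  "101111010111011110"  (len 18)
k=15  "011110101110111101000"  (len 21)
k=16  "11110101110111101000"  (len 20)
k=17  "1110101110111101000011"  (len 22)
k=18  "110101110111101000011110"  (len 24)
k=19  "101011101111010000111101000"  (len 27)
k=20  "010111011110100001111010001011"  (len 30)
k=21  "10111011110100001111010001011"  (len 29)
k=22  "0111011110100001111010001011110"  (len 31)

31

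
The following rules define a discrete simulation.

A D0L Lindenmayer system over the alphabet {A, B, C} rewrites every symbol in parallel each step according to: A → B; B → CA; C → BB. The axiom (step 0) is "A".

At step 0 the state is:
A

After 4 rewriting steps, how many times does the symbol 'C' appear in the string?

3

t=0: A
t=1: B
t=2: CA
t=3: BBB
t=4: CACACA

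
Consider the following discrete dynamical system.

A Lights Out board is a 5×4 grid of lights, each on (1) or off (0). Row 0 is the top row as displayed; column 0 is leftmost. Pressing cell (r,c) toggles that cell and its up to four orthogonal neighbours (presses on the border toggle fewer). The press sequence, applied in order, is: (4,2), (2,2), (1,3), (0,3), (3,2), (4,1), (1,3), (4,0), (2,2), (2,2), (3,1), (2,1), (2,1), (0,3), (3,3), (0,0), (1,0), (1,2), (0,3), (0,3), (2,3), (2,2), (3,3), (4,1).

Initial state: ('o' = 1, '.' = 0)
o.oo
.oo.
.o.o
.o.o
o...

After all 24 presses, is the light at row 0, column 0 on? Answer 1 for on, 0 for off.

1

0) o.oo
.oo.
.o.o
.o.o
o...
1) o.oo
.oo.
.o.o
.ooo
oooo
2) o.oo
.o..
..o.
.o.o
oooo
3) o.o.
.ooo
..oo
.o.o
oooo
4) o..o
.oo.
..oo
.o.o
oooo
5) o..o
.oo.
...o
..o.
oo.o
6) o..o
.oo.
...o
.oo.
..oo
7) o...
.o.o
....
.oo.
..oo
8) o...
.o.o
....
ooo.
oooo
9) o...
.ooo
.ooo
oo..
oooo
10) o...
.o.o
....
ooo.
oooo
11) o...
.o.o
.o..
....
o.oo
12) o...
...o
o.o.
.o..
o.oo
13) o...
.o.o
.o..
....
o.oo
14) o.oo
.o..
.o..
....
o.oo
15) o.oo
.o..
.o.o
..oo
o.o.
16) .ooo
oo..
.o.o
..oo
o.o.
17) oooo
....
oo.o
..oo
o.o.
18) oo.o
.ooo
oooo
..oo
o.o.
19) ooo.
.oo.
oooo
..oo
o.o.
20) oo.o
.ooo
oooo
..oo
o.o.
21) oo.o
.oo.
oo..
..o.
o.o.
22) oo.o
.o..
o.oo
....
o.o.
23) oo.o
.o..
o.o.
..oo
o.oo
24) oo.o
.o..
o.o.
.ooo
.o.o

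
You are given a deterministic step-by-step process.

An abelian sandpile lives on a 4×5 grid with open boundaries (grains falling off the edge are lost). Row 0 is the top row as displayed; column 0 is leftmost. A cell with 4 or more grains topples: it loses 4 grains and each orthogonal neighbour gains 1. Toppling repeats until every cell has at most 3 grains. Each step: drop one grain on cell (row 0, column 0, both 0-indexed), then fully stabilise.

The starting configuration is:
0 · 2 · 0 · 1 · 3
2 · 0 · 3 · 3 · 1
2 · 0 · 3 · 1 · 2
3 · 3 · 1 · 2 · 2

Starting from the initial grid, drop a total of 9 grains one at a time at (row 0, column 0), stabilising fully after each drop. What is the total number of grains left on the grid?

37

k=0  0 · 2 · 0 · 1 · 3
2 · 0 · 3 · 3 · 1
2 · 0 · 3 · 1 · 2
3 · 3 · 1 · 2 · 2
k=1  1 · 2 · 0 · 1 · 3
2 · 0 · 3 · 3 · 1
2 · 0 · 3 · 1 · 2
3 · 3 · 1 · 2 · 2
k=2  2 · 2 · 0 · 1 · 3
2 · 0 · 3 · 3 · 1
2 · 0 · 3 · 1 · 2
3 · 3 · 1 · 2 · 2
k=3  3 · 2 · 0 · 1 · 3
2 · 0 · 3 · 3 · 1
2 · 0 · 3 · 1 · 2
3 · 3 · 1 · 2 · 2
k=4  0 · 3 · 0 · 1 · 3
3 · 0 · 3 · 3 · 1
2 · 0 · 3 · 1 · 2
3 · 3 · 1 · 2 · 2
k=5  1 · 3 · 0 · 1 · 3
3 · 0 · 3 · 3 · 1
2 · 0 · 3 · 1 · 2
3 · 3 · 1 · 2 · 2
k=6  2 · 3 · 0 · 1 · 3
3 · 0 · 3 · 3 · 1
2 · 0 · 3 · 1 · 2
3 · 3 · 1 · 2 · 2
k=7  3 · 3 · 0 · 1 · 3
3 · 0 · 3 · 3 · 1
2 · 0 · 3 · 1 · 2
3 · 3 · 1 · 2 · 2
k=8  2 · 0 · 1 · 1 · 3
0 · 2 · 3 · 3 · 1
3 · 0 · 3 · 1 · 2
3 · 3 · 1 · 2 · 2
k=9  3 · 0 · 1 · 1 · 3
0 · 2 · 3 · 3 · 1
3 · 0 · 3 · 1 · 2
3 · 3 · 1 · 2 · 2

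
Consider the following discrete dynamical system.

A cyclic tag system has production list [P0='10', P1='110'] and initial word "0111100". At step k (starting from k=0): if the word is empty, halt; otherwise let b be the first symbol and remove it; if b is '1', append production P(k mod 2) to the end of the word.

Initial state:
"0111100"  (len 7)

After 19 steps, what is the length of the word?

18

[0] "0111100"  (len 7)
[1] "111100"  (len 6)
[2] "11100110"  (len 8)
[3] "110011010"  (len 9)
[4] "10011010110"  (len 11)
[5] "001101011010"  (len 12)
[6] "01101011010"  (len 11)
[7] "1101011010"  (len 10)
[8] "101011010110"  (len 12)
[9] "0101101011010"  (len 13)
[10] "101101011010"  (len 12)
[11] "0110101101010"  (len 13)
[12] "110101101010"  (len 12)
[13] "1010110101010"  (len 13)
[14] "010110101010110"  (len 15)
[15] "10110101010110"  (len 14)
[16] "0110101010110110"  (len 16)
[17] "110101010110110"  (len 15)
[18] "10101010110110110"  (len 17)
[19] "010101011011011010"  (len 18)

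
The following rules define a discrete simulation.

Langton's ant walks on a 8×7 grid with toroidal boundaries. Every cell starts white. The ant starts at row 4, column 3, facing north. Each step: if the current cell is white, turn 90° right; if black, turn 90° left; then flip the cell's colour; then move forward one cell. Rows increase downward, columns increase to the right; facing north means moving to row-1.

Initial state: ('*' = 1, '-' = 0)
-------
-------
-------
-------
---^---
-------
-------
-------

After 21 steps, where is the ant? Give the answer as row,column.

[0] -------
-------
-------
-------
---^---
-------
-------
-------
[1] -------
-------
-------
-------
---*>--
-------
-------
-------
[2] -------
-------
-------
-------
---**--
----v--
-------
-------
[3] -------
-------
-------
-------
---**--
---<*--
-------
-------
[4] -------
-------
-------
-------
---^*--
---**--
-------
-------
[5] -------
-------
-------
-------
--<-*--
---**--
-------
-------
[6] -------
-------
-------
--^----
--*-*--
---**--
-------
-------
[7] -------
-------
-------
--*>---
--*-*--
---**--
-------
-------
[8] -------
-------
-------
--**---
--*v*--
---**--
-------
-------
[9] -------
-------
-------
--**---
--<**--
---**--
-------
-------
[10] -------
-------
-------
--**---
---**--
--v**--
-------
-------
[11] -------
-------
-------
--**---
---**--
-<***--
-------
-------
[12] -------
-------
-------
--**---
-^-**--
-****--
-------
-------
[13] -------
-------
-------
--**---
-*>**--
-****--
-------
-------
[14] -------
-------
-------
--**---
-****--
-*v**--
-------
-------
[15] -------
-------
-------
--**---
-****--
-*->*--
-------
-------
[16] -------
-------
-------
--**---
-**^*--
-*--*--
-------
-------
[17] -------
-------
-------
--**---
-*<-*--
-*--*--
-------
-------
[18] -------
-------
-------
--**---
-*--*--
-*v-*--
-------
-------
[19] -------
-------
-------
--**---
-*--*--
-<*-*--
-------
-------
[20] -------
-------
-------
--**---
-*--*--
--*-*--
-v-----
-------
[21] -------
-------
-------
--**---
-*--*--
--*-*--
<*-----
-------

6,0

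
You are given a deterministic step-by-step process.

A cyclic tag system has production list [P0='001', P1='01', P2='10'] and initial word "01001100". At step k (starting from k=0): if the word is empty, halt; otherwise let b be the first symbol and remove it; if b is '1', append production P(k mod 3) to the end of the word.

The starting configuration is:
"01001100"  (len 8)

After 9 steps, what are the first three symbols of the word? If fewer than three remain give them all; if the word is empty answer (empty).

step 0: "01001100"  (len 8)
step 1: "1001100"  (len 7)
step 2: "00110001"  (len 8)
step 3: "0110001"  (len 7)
step 4: "110001"  (len 6)
step 5: "1000101"  (len 7)
step 6: "00010110"  (len 8)
step 7: "0010110"  (len 7)
step 8: "010110"  (len 6)
step 9: "10110"  (len 5)

101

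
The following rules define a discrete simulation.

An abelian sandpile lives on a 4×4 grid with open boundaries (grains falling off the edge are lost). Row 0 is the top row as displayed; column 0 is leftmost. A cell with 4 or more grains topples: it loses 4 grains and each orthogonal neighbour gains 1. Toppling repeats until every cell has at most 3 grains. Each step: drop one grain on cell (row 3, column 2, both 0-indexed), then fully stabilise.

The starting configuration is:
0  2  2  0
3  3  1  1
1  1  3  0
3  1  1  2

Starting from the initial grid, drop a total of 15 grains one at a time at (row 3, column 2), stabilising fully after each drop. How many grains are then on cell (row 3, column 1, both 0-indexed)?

2

[0] 0  2  2  0
3  3  1  1
1  1  3  0
3  1  1  2
[1] 0  2  2  0
3  3  1  1
1  1  3  0
3  1  2  2
[2] 0  2  2  0
3  3  1  1
1  1  3  0
3  1  3  2
[3] 0  2  2  0
3  3  2  1
1  2  0  1
3  2  1  3
[4] 0  2  2  0
3  3  2  1
1  2  0  1
3  2  2  3
[5] 0  2  2  0
3  3  2  1
1  2  0  1
3  2  3  3
[6] 0  2  2  0
3  3  2  1
1  2  1  2
3  3  1  0
[7] 0  2  2  0
3  3  2  1
1  2  1  2
3  3  2  0
[8] 0  2  2  0
3  3  2  1
1  2  1  2
3  3  3  0
[9] 0  2  2  0
3  3  2  1
2  3  2  2
0  1  1  1
[10] 0  2  2  0
3  3  2  1
2  3  2  2
0  1  2  1
[11] 0  2  2  0
3  3  2  1
2  3  2  2
0  1  3  1
[12] 0  2  2  0
3  3  2  1
2  3  3  2
0  2  0  2
[13] 0  2  2  0
3  3  2  1
2  3  3  2
0  2  1  2
[14] 0  2  2  0
3  3  2  1
2  3  3  2
0  2  2  2
[15] 0  2  2  0
3  3  2  1
2  3  3  2
0  2  3  2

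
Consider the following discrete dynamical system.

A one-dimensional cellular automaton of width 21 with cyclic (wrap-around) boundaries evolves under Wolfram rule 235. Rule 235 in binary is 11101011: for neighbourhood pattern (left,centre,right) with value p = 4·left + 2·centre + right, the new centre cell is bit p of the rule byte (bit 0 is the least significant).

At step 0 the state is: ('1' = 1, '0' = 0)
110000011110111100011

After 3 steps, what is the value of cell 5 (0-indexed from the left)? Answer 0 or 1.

[0] 110000011110111100011
[1] 110111111111111101111
[2] 111111111111111111111
[3] 111111111111111111111

1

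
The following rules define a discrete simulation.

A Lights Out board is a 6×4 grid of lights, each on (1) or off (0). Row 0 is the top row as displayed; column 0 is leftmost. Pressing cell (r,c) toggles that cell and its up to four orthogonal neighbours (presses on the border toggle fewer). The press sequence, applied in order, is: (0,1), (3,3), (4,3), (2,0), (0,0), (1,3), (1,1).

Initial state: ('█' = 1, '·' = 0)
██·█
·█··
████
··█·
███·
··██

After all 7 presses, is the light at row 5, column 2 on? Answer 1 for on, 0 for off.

k=0  ██·█
·█··
████
··█·
███·
··██
k=1  ··██
····
████
··█·
███·
··██
k=2  ··██
····
███·
···█
████
··██
k=3  ··██
····
███·
····
██··
··█·
k=4  ··██
█···
··█·
█···
██··
··█·
k=5  ████
····
··█·
█···
██··
··█·
k=6  ███·
··██
··██
█···
██··
··█·
k=7  █·█·
██·█
·███
█···
██··
··█·

1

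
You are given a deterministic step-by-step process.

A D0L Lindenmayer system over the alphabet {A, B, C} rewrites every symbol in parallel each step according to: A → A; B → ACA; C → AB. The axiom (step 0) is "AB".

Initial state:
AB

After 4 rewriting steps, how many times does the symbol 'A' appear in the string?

7

step 0: AB
step 1: AACA
step 2: AAABA
step 3: AAAACAA
step 4: AAAAABAA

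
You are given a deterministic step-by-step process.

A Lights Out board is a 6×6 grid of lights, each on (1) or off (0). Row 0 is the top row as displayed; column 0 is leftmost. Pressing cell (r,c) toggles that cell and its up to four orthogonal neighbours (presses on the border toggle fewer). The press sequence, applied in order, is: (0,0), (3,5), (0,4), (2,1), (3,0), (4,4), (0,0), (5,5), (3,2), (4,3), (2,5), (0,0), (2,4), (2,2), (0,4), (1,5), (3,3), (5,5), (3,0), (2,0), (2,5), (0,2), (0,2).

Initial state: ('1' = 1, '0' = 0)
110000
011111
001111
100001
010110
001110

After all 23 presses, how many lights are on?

9

gen 0: 110000
011111
001111
100001
010110
001110
gen 1: 000000
111111
001111
100001
010110
001110
gen 2: 000000
111111
001110
100010
010111
001110
gen 3: 000111
111101
001110
100010
010111
001110
gen 4: 000111
101101
110110
110010
010111
001110
gen 5: 000111
101101
010110
000010
110111
001110
gen 6: 000111
101101
010110
000000
110000
001100
gen 7: 110111
001101
010110
000000
110000
001100
gen 8: 110111
001101
010110
000000
110001
001111
gen 9: 110111
001101
011110
011100
111001
001111
gen 10: 110111
001101
011110
011000
110111
001011
gen 11: 110111
001100
011101
011001
110111
001011
gen 12: 000111
101100
011101
011001
110111
001011
gen 13: 000111
101110
011010
011011
110111
001011
gen 14: 000111
100110
000110
010011
110111
001011
gen 15: 000000
100100
000110
010011
110111
001011
gen 16: 000001
100111
000111
010011
110111
001011
gen 17: 000001
100111
000011
011101
110011
001011
gen 18: 000001
100111
000011
011101
110010
001000
gen 19: 000001
100111
100011
101101
010010
001000
gen 20: 000001
000111
010011
001101
010010
001000
gen 21: 000001
000110
010000
001100
010010
001000
gen 22: 011101
001110
010000
001100
010010
001000
gen 23: 000001
000110
010000
001100
010010
001000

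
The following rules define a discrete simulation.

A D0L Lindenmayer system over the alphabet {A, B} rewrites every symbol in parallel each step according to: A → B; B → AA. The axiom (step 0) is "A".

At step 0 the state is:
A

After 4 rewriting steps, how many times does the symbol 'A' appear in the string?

t=0: A
t=1: B
t=2: AA
t=3: BB
t=4: AAAA

4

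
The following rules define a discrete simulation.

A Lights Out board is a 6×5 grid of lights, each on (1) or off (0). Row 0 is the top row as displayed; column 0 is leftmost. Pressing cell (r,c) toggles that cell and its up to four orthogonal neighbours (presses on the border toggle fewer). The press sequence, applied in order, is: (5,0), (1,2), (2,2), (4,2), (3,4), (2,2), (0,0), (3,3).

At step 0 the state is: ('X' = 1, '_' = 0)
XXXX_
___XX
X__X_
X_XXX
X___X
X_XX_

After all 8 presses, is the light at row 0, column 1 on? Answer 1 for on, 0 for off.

0

step 0: XXXX_
___XX
X__X_
X_XXX
X___X
X_XX_
step 1: XXXX_
___XX
X__X_
X_XXX
____X
_XXX_
step 2: XX_X_
_XX_X
X_XX_
X_XXX
____X
_XXX_
step 3: XX_X_
_X__X
XX___
X__XX
____X
_XXX_
step 4: XX_X_
_X__X
XX___
X_XXX
_XXXX
_X_X_
step 5: XX_X_
_X__X
XX__X
X_X__
_XXX_
_X_X_
step 6: XX_X_
_XX_X
X_XXX
X____
_XXX_
_X_X_
step 7: ___X_
XXX_X
X_XXX
X____
_XXX_
_X_X_
step 8: ___X_
XXX_X
X_X_X
X_XXX
_XX__
_X_X_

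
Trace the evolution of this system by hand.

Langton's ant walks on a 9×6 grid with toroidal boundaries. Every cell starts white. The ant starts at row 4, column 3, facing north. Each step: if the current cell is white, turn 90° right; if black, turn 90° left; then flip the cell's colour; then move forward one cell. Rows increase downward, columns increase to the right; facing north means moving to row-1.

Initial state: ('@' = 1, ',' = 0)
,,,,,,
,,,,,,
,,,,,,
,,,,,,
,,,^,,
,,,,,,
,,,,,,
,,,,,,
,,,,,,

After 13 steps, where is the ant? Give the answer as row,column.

step 0: ,,,,,,
,,,,,,
,,,,,,
,,,,,,
,,,^,,
,,,,,,
,,,,,,
,,,,,,
,,,,,,
step 1: ,,,,,,
,,,,,,
,,,,,,
,,,,,,
,,,@>,
,,,,,,
,,,,,,
,,,,,,
,,,,,,
step 2: ,,,,,,
,,,,,,
,,,,,,
,,,,,,
,,,@@,
,,,,v,
,,,,,,
,,,,,,
,,,,,,
step 3: ,,,,,,
,,,,,,
,,,,,,
,,,,,,
,,,@@,
,,,<@,
,,,,,,
,,,,,,
,,,,,,
step 4: ,,,,,,
,,,,,,
,,,,,,
,,,,,,
,,,^@,
,,,@@,
,,,,,,
,,,,,,
,,,,,,
step 5: ,,,,,,
,,,,,,
,,,,,,
,,,,,,
,,<,@,
,,,@@,
,,,,,,
,,,,,,
,,,,,,
step 6: ,,,,,,
,,,,,,
,,,,,,
,,^,,,
,,@,@,
,,,@@,
,,,,,,
,,,,,,
,,,,,,
step 7: ,,,,,,
,,,,,,
,,,,,,
,,@>,,
,,@,@,
,,,@@,
,,,,,,
,,,,,,
,,,,,,
step 8: ,,,,,,
,,,,,,
,,,,,,
,,@@,,
,,@v@,
,,,@@,
,,,,,,
,,,,,,
,,,,,,
step 9: ,,,,,,
,,,,,,
,,,,,,
,,@@,,
,,<@@,
,,,@@,
,,,,,,
,,,,,,
,,,,,,
step 10: ,,,,,,
,,,,,,
,,,,,,
,,@@,,
,,,@@,
,,v@@,
,,,,,,
,,,,,,
,,,,,,
step 11: ,,,,,,
,,,,,,
,,,,,,
,,@@,,
,,,@@,
,<@@@,
,,,,,,
,,,,,,
,,,,,,
step 12: ,,,,,,
,,,,,,
,,,,,,
,,@@,,
,^,@@,
,@@@@,
,,,,,,
,,,,,,
,,,,,,
step 13: ,,,,,,
,,,,,,
,,,,,,
,,@@,,
,@>@@,
,@@@@,
,,,,,,
,,,,,,
,,,,,,

4,2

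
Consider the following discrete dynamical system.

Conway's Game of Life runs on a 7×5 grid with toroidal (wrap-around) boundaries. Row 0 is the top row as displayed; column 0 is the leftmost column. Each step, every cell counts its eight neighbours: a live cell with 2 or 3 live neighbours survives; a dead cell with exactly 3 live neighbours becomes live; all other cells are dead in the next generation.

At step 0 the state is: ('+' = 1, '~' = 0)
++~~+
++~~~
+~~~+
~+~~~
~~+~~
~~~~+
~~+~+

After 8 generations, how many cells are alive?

t=0: ++~~+
++~~~
+~~~+
~+~~~
~~+~~
~~~~+
~~+~+
t=1: ~~+++
~~~~~
~~~~+
++~~~
~~~~~
~~~~~
~+~~+
t=2: +~+++
~~~~+
+~~~~
+~~~~
~~~~~
~~~~~
+~+~+
t=3: ~~+~~
~+~~~
+~~~+
~~~~~
~~~~~
~~~~~
+~+~~
t=4: ~~+~~
++~~~
+~~~~
~~~~~
~~~~~
~~~~~
~+~~~
t=5: +~+~~
++~~~
++~~~
~~~~~
~~~~~
~~~~~
~~~~~
t=6: +~~~~
~~+~+
++~~~
~~~~~
~~~~~
~~~~~
~~~~~
t=7: ~~~~~
~~~~+
++~~~
~~~~~
~~~~~
~~~~~
~~~~~
t=8: ~~~~~
+~~~~
+~~~~
~~~~~
~~~~~
~~~~~
~~~~~

2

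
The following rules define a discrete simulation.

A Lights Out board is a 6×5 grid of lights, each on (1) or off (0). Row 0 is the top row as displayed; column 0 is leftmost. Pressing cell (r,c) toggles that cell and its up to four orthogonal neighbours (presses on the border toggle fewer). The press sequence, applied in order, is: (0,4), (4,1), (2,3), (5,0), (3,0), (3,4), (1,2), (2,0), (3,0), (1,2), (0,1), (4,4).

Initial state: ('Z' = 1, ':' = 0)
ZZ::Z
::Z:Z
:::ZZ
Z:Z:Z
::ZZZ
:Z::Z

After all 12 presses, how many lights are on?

[0] ZZ::Z
::Z:Z
:::ZZ
Z:Z:Z
::ZZZ
:Z::Z
[1] ZZ:Z:
::Z::
:::ZZ
Z:Z:Z
::ZZZ
:Z::Z
[2] ZZ:Z:
::Z::
:::ZZ
ZZZ:Z
ZZ:ZZ
::::Z
[3] ZZ:Z:
::ZZ:
::Z::
ZZZZZ
ZZ:ZZ
::::Z
[4] ZZ:Z:
::ZZ:
::Z::
ZZZZZ
:Z:ZZ
ZZ::Z
[5] ZZ:Z:
::ZZ:
Z:Z::
::ZZZ
ZZ:ZZ
ZZ::Z
[6] ZZ:Z:
::ZZ:
Z:Z:Z
::Z::
ZZ:Z:
ZZ::Z
[7] ZZZZ:
:Z:::
Z:::Z
::Z::
ZZ:Z:
ZZ::Z
[8] ZZZZ:
ZZ:::
:Z::Z
Z:Z::
ZZ:Z:
ZZ::Z
[9] ZZZZ:
ZZ:::
ZZ::Z
:ZZ::
:Z:Z:
ZZ::Z
[10] ZZ:Z:
Z:ZZ:
ZZZ:Z
:ZZ::
:Z:Z:
ZZ::Z
[11] ::ZZ:
ZZZZ:
ZZZ:Z
:ZZ::
:Z:Z:
ZZ::Z
[12] ::ZZ:
ZZZZ:
ZZZ:Z
:ZZ:Z
:Z::Z
ZZ:::

17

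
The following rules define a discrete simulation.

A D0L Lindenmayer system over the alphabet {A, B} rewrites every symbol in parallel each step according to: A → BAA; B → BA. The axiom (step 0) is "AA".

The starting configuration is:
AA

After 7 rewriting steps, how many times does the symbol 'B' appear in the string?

[0] AA
[1] BAABAA
[2] BABAABAABABAABAA
[3] BABAABABAABAABABAABAABABAABABAABAABABAABAA
[4] BABAABABAABAABABAABABAABAABABAABAABABAABABAABAABABAABAABABAABABAABAABABAABABAABAABABAABAABABAABABAABAABABAABAA
[5] BABAABABAABAABABAABABAABAABABAABAABABAABABAABAABABAABABAAB…BAABABAABABAABAABABAABABAABAABABAABAABABAABABAABAABABAABAA  (len 288)
[6] BABAABABAABAABABAABABAABAABABAABAABABAABABAABAABABAABABAAB…BAABABAABABAABAABABAABABAABAABABAABAABABAABABAABAABABAABAA  (len 754)
[7] BABAABABAABAABABAABABAABAABABAABAABABAABABAABAABABAABABAAB…BAABABAABABAABAABABAABABAABAABABAABAABABAABABAABAABABAABAA  (len 1974)

754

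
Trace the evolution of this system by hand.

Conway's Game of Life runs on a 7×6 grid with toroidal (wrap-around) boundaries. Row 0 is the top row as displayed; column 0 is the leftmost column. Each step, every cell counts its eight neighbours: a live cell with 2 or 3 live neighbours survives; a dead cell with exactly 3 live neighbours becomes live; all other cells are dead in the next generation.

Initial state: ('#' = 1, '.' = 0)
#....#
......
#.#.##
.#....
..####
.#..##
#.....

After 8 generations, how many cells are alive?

2

[0] #....#
......
#.#.##
.#....
..####
.#..##
#.....
[1] #....#
.#..#.
##...#
.#....
.###.#
.##...
.#..#.
[2] ##..##
.#..#.
.##..#
....##
...#..
....#.
.##..#
[3] ...##.
...##.
.###.#
#.####
...#.#
..###.
.###..
[4] ......
.....#
.#....
......
##....
.#....
.#....
[5] ......
......
......
##....
##....
.##...
......
[6] ......
......
......
##....
......
###...
......
[7] ......
......
......
......
..#...
.#....
.#....
[8] ......
......
......
......
......
.##...
......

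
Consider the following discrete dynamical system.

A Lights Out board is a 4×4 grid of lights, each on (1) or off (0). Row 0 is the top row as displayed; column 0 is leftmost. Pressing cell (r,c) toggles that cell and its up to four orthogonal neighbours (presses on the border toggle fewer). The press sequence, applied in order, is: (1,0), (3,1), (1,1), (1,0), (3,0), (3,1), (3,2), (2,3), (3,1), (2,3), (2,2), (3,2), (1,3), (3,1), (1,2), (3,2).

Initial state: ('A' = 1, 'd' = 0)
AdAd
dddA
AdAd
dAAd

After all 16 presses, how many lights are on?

0) AdAd
dddA
AdAd
dAAd
1) ddAd
AAdA
ddAd
dAAd
2) ddAd
AAdA
dAAd
Addd
3) dAAd
ddAA
ddAd
Addd
4) AAAd
AAAA
AdAd
Addd
5) AAAd
AAAA
ddAd
dAdd
6) AAAd
AAAA
dAAd
AdAd
7) AAAd
AAAA
dAdd
AAdA
8) AAAd
AAAd
dAAA
AAdd
9) AAAd
AAAd
ddAA
ddAd
10) AAAd
AAAA
dddd
ddAA
11) AAAd
AAdA
dAAA
dddA
12) AAAd
AAdA
dAdA
dAAd
13) AAAA
AAAd
dAdd
dAAd
14) AAAA
AAAd
dddd
Addd
15) AAdA
AddA
ddAd
Addd
16) AAdA
AddA
dddd
AAAA

9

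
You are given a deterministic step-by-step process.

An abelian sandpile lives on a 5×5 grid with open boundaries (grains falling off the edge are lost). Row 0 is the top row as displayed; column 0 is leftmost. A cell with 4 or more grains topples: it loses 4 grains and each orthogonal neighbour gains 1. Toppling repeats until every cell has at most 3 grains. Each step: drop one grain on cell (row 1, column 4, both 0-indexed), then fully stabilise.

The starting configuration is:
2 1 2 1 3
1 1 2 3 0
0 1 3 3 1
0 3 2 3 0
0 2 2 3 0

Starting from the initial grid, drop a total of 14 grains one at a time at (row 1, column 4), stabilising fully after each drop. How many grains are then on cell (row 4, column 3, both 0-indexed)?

k=0  2 1 2 1 3
1 1 2 3 0
0 1 3 3 1
0 3 2 3 0
0 2 2 3 0
k=1  2 1 2 1 3
1 1 2 3 1
0 1 3 3 1
0 3 2 3 0
0 2 2 3 0
k=2  2 1 2 1 3
1 1 2 3 2
0 1 3 3 1
0 3 2 3 0
0 2 2 3 0
k=3  2 1 2 1 3
1 1 2 3 3
0 1 3 3 1
0 3 2 3 0
0 2 2 3 0
k=4  2 1 3 3 0
1 2 0 2 2
0 3 2 2 3
1 1 2 2 1
1 0 1 1 1
k=5  2 1 3 3 0
1 2 0 2 3
0 3 2 2 3
1 1 2 2 1
1 0 1 1 1
k=6  2 1 3 3 1
1 2 0 3 1
0 3 2 3 0
1 1 2 2 2
1 0 1 1 1
k=7  2 1 3 3 1
1 2 0 3 2
0 3 2 3 0
1 1 2 2 2
1 0 1 1 1
k=8  2 1 3 3 1
1 2 0 3 3
0 3 2 3 0
1 1 2 2 2
1 0 1 1 1
k=9  2 2 0 1 3
1 2 2 2 1
0 3 3 0 2
1 1 2 3 2
1 0 1 1 1
k=10  2 2 0 1 3
1 2 2 2 2
0 3 3 0 2
1 1 2 3 2
1 0 1 1 1
k=11  2 2 0 1 3
1 2 2 2 3
0 3 3 0 2
1 1 2 3 2
1 0 1 1 1
k=12  2 2 0 2 0
1 2 2 3 1
0 3 3 0 3
1 1 2 3 2
1 0 1 1 1
k=13  2 2 0 2 0
1 2 2 3 2
0 3 3 0 3
1 1 2 3 2
1 0 1 1 1
k=14  2 2 0 2 0
1 2 2 3 3
0 3 3 0 3
1 1 2 3 2
1 0 1 1 1

1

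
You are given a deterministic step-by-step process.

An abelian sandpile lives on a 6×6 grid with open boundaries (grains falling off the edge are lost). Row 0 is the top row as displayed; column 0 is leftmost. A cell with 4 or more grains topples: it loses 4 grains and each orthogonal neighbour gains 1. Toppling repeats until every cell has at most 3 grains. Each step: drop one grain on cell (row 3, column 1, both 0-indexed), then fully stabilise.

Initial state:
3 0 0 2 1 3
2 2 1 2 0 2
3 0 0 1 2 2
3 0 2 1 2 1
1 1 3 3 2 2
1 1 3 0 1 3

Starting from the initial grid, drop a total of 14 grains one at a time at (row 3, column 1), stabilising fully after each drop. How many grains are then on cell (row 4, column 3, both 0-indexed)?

t=0: 3 0 0 2 1 3
2 2 1 2 0 2
3 0 0 1 2 2
3 0 2 1 2 1
1 1 3 3 2 2
1 1 3 0 1 3
t=1: 3 0 0 2 1 3
2 2 1 2 0 2
3 0 0 1 2 2
3 1 2 1 2 1
1 1 3 3 2 2
1 1 3 0 1 3
t=2: 3 0 0 2 1 3
2 2 1 2 0 2
3 0 0 1 2 2
3 2 2 1 2 1
1 1 3 3 2 2
1 1 3 0 1 3
t=3: 3 0 0 2 1 3
2 2 1 2 0 2
3 0 0 1 2 2
3 3 2 1 2 1
1 1 3 3 2 2
1 1 3 0 1 3
t=4: 3 0 0 2 1 3
3 2 1 2 0 2
0 2 0 1 2 2
1 1 3 1 2 1
2 2 3 3 2 2
1 1 3 0 1 3
t=5: 3 0 0 2 1 3
3 2 1 2 0 2
0 2 0 1 2 2
1 2 3 1 2 1
2 2 3 3 2 2
1 1 3 0 1 3
t=6: 3 0 0 2 1 3
3 2 1 2 0 2
0 2 0 1 2 2
1 3 3 1 2 1
2 2 3 3 2 2
1 1 3 0 1 3
t=7: 3 0 0 2 1 3
3 2 1 2 0 2
0 3 1 1 2 2
2 2 1 3 2 1
3 0 3 0 3 2
1 3 0 2 1 3
t=8: 3 0 0 2 1 3
3 2 1 2 0 2
0 3 1 1 2 2
2 3 1 3 2 1
3 0 3 0 3 2
1 3 0 2 1 3
t=9: 3 0 0 2 1 3
3 3 1 2 0 2
1 0 2 1 2 2
3 1 2 3 2 1
3 1 3 0 3 2
1 3 0 2 1 3
t=10: 3 0 0 2 1 3
3 3 1 2 0 2
1 0 2 1 2 2
3 2 2 3 2 1
3 1 3 0 3 2
1 3 0 2 1 3
t=11: 3 0 0 2 1 3
3 3 1 2 0 2
1 0 2 1 2 2
3 3 2 3 2 1
3 1 3 0 3 2
1 3 0 2 1 3
t=12: 3 0 0 2 1 3
3 3 1 2 0 2
2 1 2 1 2 2
1 1 3 3 2 1
0 3 3 0 3 2
2 3 0 2 1 3
t=13: 3 0 0 2 1 3
3 3 1 2 0 2
2 1 2 1 2 2
1 2 3 3 2 1
0 3 3 0 3 2
2 3 0 2 1 3
t=14: 3 0 0 2 1 3
3 3 1 2 0 2
2 1 2 1 2 2
1 3 3 3 2 1
0 3 3 0 3 2
2 3 0 2 1 3

0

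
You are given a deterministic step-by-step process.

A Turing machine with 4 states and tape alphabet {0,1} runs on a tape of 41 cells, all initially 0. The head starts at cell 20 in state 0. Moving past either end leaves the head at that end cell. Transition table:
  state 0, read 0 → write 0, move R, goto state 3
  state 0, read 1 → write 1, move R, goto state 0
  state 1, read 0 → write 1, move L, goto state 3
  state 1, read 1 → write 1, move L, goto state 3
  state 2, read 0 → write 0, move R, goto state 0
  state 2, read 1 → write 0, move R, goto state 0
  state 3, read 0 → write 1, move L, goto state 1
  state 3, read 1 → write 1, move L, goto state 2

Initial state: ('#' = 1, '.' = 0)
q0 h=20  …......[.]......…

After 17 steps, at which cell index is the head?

t=0: q0 h=20  …......[.]......…
t=1: q3 h=21  …......[.]......…
t=2: q1 h=20  …......[.]#.....…
t=3: q3 h=19  …......[.]##....…
t=4: q1 h=18  …......[.]###...…
t=5: q3 h=17  …......[.]####..…
t=6: q1 h=16  …......[.]#####.…
t=7: q3 h=15  …......[.]######…
t=8: q1 h=14  …......[.]######…
t=9: q3 h=13  …......[.]######…
t=10: q1 h=12  …......[.]######…
t=11: q3 h=11  …......[.]######…
t=12: q1 h=10  …......[.]######…
t=13: q3 h= 9  …......[.]######…
t=14: q1 h= 8  …......[.]######…
t=15: q3 h= 7  …......[.]######…
t=16: q1 h= 6  |......[.]######…
t=17: q3 h= 5  |.....[.]######…

5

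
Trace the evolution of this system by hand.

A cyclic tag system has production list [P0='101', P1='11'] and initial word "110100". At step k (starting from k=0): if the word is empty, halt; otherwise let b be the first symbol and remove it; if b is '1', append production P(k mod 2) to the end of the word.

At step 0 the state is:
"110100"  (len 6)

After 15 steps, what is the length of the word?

16

[0] "110100"  (len 6)
[1] "10100101"  (len 8)
[2] "010010111"  (len 9)
[3] "10010111"  (len 8)
[4] "001011111"  (len 9)
[5] "01011111"  (len 8)
[6] "1011111"  (len 7)
[7] "011111101"  (len 9)
[8] "11111101"  (len 8)
[9] "1111101101"  (len 10)
[10] "11110110111"  (len 11)
[11] "1110110111101"  (len 13)
[12] "11011011110111"  (len 14)
[13] "1011011110111101"  (len 16)
[14] "01101111011110111"  (len 17)
[15] "1101111011110111"  (len 16)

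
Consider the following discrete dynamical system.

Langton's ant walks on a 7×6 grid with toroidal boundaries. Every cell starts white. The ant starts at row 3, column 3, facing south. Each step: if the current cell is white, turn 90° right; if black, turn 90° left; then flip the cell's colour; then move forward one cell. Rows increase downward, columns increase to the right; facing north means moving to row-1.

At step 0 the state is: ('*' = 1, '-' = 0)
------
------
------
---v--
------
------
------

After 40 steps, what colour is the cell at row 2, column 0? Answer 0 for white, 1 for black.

[0] ------
------
------
---v--
------
------
------
[1] ------
------
------
--<*--
------
------
------
[2] ------
------
--^---
--**--
------
------
------
[3] ------
------
--*>--
--**--
------
------
------
[4] ------
------
--**--
--*v--
------
------
------
[5] ------
------
--**--
--*->-
------
------
------
[6] ------
------
--**--
--*-*-
----v-
------
------
[7] ------
------
--**--
--*-*-
---<*-
------
------
[8] ------
------
--**--
--*^*-
---**-
------
------
[9] ------
------
--**--
--**>-
---**-
------
------
[10] ------
------
--**^-
--**--
---**-
------
------
[11] ------
------
--***>
--**--
---**-
------
------
[12] ------
------
--****
--**-v
---**-
------
------
[13] ------
------
--****
--**<*
---**-
------
------
[14] ------
------
--**^*
--****
---**-
------
------
[15] ------
------
--*<-*
--****
---**-
------
------
[16] ------
------
--*--*
--*v**
---**-
------
------
[17] ------
------
--*--*
--*->*
---**-
------
------
[18] ------
------
--*-^*
--*--*
---**-
------
------
[19] ------
------
--*-*>
--*--*
---**-
------
------
[20] ------
-----^
--*-*-
--*--*
---**-
------
------
[21] ------
>----*
--*-*-
--*--*
---**-
------
------
[22] ------
*----*
v-*-*-
--*--*
---**-
------
------
[23] ------
*----*
*-*-*<
--*--*
---**-
------
------
[24] ------
*----^
*-*-**
--*--*
---**-
------
------
[25] ------
*---<-
*-*-**
--*--*
---**-
------
------
[26] ----^-
*---*-
*-*-**
--*--*
---**-
------
------
[27] ----*>
*---*-
*-*-**
--*--*
---**-
------
------
[28] ----**
*---*v
*-*-**
--*--*
---**-
------
------
[29] ----**
*---<*
*-*-**
--*--*
---**-
------
------
[30] ----**
*----*
*-*-v*
--*--*
---**-
------
------
[31] ----**
*----*
*-*-->
--*--*
---**-
------
------
[32] ----**
*----^
*-*---
--*--*
---**-
------
------
[33] ----**
*---<-
*-*---
--*--*
---**-
------
------
[34] ----^*
*---*-
*-*---
--*--*
---**-
------
------
[35] ---<-*
*---*-
*-*---
--*--*
---**-
------
------
[36] ---*-*
*---*-
*-*---
--*--*
---**-
------
---^--
[37] ---*-*
*---*-
*-*---
--*--*
---**-
------
---*>-
[38] ---*v*
*---*-
*-*---
--*--*
---**-
------
---**-
[39] ---<**
*---*-
*-*---
--*--*
---**-
------
---**-
[40] ----**
*--v*-
*-*---
--*--*
---**-
------
---**-

1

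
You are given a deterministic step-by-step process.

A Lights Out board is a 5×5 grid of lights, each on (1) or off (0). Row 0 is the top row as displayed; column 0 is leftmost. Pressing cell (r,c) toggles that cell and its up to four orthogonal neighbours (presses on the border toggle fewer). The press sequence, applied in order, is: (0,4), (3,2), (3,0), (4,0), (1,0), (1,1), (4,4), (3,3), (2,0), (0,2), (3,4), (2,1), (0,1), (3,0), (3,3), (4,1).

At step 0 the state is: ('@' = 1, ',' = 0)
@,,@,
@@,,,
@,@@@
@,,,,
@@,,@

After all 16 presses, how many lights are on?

gen 0: @,,@,
@@,,,
@,@@@
@,,,,
@@,,@
gen 1: @,,,@
@@,,@
@,@@@
@,,,,
@@,,@
gen 2: @,,,@
@@,,@
@,,@@
@@@@,
@@@,@
gen 3: @,,,@
@@,,@
,,,@@
,,@@,
,@@,@
gen 4: @,,,@
@@,,@
,,,@@
@,@@,
@,@,@
gen 5: ,,,,@
,,,,@
@,,@@
@,@@,
@,@,@
gen 6: ,@,,@
@@@,@
@@,@@
@,@@,
@,@,@
gen 7: ,@,,@
@@@,@
@@,@@
@,@@@
@,@@,
gen 8: ,@,,@
@@@,@
@@,,@
@,,,,
@,@,,
gen 9: ,@,,@
,@@,@
,,,,@
,,,,,
@,@,,
gen 10: ,,@@@
,@,,@
,,,,@
,,,,,
@,@,,
gen 11: ,,@@@
,@,,@
,,,,,
,,,@@
@,@,@
gen 12: ,,@@@
,,,,@
@@@,,
,@,@@
@,@,@
gen 13: @@,@@
,@,,@
@@@,,
,@,@@
@,@,@
gen 14: @@,@@
,@,,@
,@@,,
@,,@@
,,@,@
gen 15: @@,@@
,@,,@
,@@@,
@,@,,
,,@@@
gen 16: @@,@@
,@,,@
,@@@,
@@@,,
@@,@@

16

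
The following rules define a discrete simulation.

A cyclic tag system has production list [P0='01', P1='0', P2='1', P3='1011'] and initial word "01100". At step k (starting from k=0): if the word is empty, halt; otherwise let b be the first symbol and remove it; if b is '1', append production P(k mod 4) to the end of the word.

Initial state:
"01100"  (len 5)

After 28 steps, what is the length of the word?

9

t=0: "01100"  (len 5)
t=1: "1100"  (len 4)
t=2: "1000"  (len 4)
t=3: "0001"  (len 4)
t=4: "001"  (len 3)
t=5: "01"  (len 2)
t=6: "1"  (len 1)
t=7: "1"  (len 1)
t=8: "1011"  (len 4)
t=9: "01101"  (len 5)
t=10: "1101"  (len 4)
t=11: "1011"  (len 4)
t=12: "0111011"  (len 7)
t=13: "111011"  (len 6)
t=14: "110110"  (len 6)
t=15: "101101"  (len 6)
t=16: "011011011"  (len 9)
t=17: "11011011"  (len 8)
t=18: "10110110"  (len 8)
t=19: "01101101"  (len 8)
t=20: "1101101"  (len 7)
t=21: "10110101"  (len 8)
t=22: "01101010"  (len 8)
t=23: "1101010"  (len 7)
t=24: "1010101011"  (len 10)
t=25: "01010101101"  (len 11)
t=26: "1010101101"  (len 10)
t=27: "0101011011"  (len 10)
t=28: "101011011"  (len 9)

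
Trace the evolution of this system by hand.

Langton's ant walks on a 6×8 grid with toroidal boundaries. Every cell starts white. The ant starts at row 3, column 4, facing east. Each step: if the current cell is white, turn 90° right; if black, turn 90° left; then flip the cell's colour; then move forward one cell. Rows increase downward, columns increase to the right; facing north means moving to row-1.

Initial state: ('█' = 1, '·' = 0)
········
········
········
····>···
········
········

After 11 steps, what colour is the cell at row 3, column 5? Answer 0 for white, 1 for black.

1

[0] ········
········
········
····>···
········
········
[1] ········
········
········
····█···
····v···
········
[2] ········
········
········
····█···
···<█···
········
[3] ········
········
········
···^█···
···██···
········
[4] ········
········
········
···█>···
···██···
········
[5] ········
········
····^···
···█····
···██···
········
[6] ········
········
····█>··
···█····
···██···
········
[7] ········
········
····██··
···█·v··
···██···
········
[8] ········
········
····██··
···█<█··
···██···
········
[9] ········
········
····^█··
···███··
···██···
········
[10] ········
········
···<·█··
···███··
···██···
········
[11] ········
···^····
···█·█··
···███··
···██···
········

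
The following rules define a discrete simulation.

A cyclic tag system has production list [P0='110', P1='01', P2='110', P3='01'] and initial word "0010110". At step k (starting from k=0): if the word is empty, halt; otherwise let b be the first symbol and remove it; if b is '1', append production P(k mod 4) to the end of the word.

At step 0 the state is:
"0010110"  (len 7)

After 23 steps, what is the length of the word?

0) "0010110"  (len 7)
1) "010110"  (len 6)
2) "10110"  (len 5)
3) "0110110"  (len 7)
4) "110110"  (len 6)
5) "10110110"  (len 8)
6) "011011001"  (len 9)
7) "11011001"  (len 8)
8) "101100101"  (len 9)
9) "01100101110"  (len 11)
10) "1100101110"  (len 10)
11) "100101110110"  (len 12)
12) "0010111011001"  (len 13)
13) "010111011001"  (len 12)
14) "10111011001"  (len 11)
15) "0111011001110"  (len 13)
16) "111011001110"  (len 12)
17) "11011001110110"  (len 14)
18) "101100111011001"  (len 15)
19) "01100111011001110"  (len 17)
20) "1100111011001110"  (len 16)
21) "100111011001110110"  (len 18)
22) "0011101100111011001"  (len 19)
23) "011101100111011001"  (len 18)

18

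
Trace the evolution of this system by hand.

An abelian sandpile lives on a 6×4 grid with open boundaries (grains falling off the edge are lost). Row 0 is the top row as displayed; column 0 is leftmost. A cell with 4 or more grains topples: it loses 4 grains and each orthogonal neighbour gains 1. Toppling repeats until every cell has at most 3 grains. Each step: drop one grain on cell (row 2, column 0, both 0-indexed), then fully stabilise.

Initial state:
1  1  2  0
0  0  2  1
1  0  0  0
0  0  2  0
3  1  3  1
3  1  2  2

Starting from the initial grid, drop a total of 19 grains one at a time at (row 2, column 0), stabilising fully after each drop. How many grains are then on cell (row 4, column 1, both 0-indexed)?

t=0: 1  1  2  0
0  0  2  1
1  0  0  0
0  0  2  0
3  1  3  1
3  1  2  2
t=1: 1  1  2  0
0  0  2  1
2  0  0  0
0  0  2  0
3  1  3  1
3  1  2  2
t=2: 1  1  2  0
0  0  2  1
3  0  0  0
0  0  2  0
3  1  3  1
3  1  2  2
t=3: 1  1  2  0
1  0  2  1
0  1  0  0
1  0  2  0
3  1  3  1
3  1  2  2
t=4: 1  1  2  0
1  0  2  1
1  1  0  0
1  0  2  0
3  1  3  1
3  1  2  2
t=5: 1  1  2  0
1  0  2  1
2  1  0  0
1  0  2  0
3  1  3  1
3  1  2  2
t=6: 1  1  2  0
1  0  2  1
3  1  0  0
1  0  2  0
3  1  3  1
3  1  2  2
t=7: 1  1  2  0
2  0  2  1
0  2  0  0
2  0  2  0
3  1  3  1
3  1  2  2
t=8: 1  1  2  0
2  0  2  1
1  2  0  0
2  0  2  0
3  1  3  1
3  1  2  2
t=9: 1  1  2  0
2  0  2  1
2  2  0  0
2  0  2  0
3  1  3  1
3  1  2  2
t=10: 1  1  2  0
2  0  2  1
3  2  0  0
2  0  2  0
3  1  3  1
3  1  2  2
t=11: 1  1  2  0
3  0  2  1
0  3  0  0
3  0  2  0
3  1  3  1
3  1  2  2
t=12: 1  1  2  0
3  0  2  1
1  3  0  0
3  0  2  0
3  1  3  1
3  1  2  2
t=13: 1  1  2  0
3  0  2  1
2  3  0  0
3  0  2  0
3  1  3  1
3  1  2  2
t=14: 1  1  2  0
3  0  2  1
3  3  0  0
3  0  2  0
3  1  3  1
3  1  2  2
t=15: 2  1  2  0
0  2  2  1
3  0  1  0
1  2  2  0
1  2  3  1
0  2  2  2
t=16: 2  1  2  0
1  2  2  1
0  1  1  0
2  2  2  0
1  2  3  1
0  2  2  2
t=17: 2  1  2  0
1  2  2  1
1  1  1  0
2  2  2  0
1  2  3  1
0  2  2  2
t=18: 2  1  2  0
1  2  2  1
2  1  1  0
2  2  2  0
1  2  3  1
0  2  2  2
t=19: 2  1  2  0
1  2  2  1
3  1  1  0
2  2  2  0
1  2  3  1
0  2  2  2

2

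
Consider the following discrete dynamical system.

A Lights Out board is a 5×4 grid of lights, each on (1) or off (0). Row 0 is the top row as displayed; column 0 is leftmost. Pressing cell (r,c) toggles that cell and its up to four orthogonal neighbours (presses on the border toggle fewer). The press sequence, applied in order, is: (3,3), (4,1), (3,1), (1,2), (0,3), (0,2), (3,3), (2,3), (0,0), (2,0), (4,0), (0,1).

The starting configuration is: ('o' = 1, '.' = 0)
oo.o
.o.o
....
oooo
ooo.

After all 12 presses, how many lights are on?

7

t=0: oo.o
.o.o
....
oooo
ooo.
t=1: oo.o
.o.o
...o
oo..
oooo
t=2: oo.o
.o.o
...o
o...
...o
t=3: oo.o
.o.o
.o.o
.oo.
.o.o
t=4: oooo
..o.
.ooo
.oo.
.o.o
t=5: oo..
..oo
.ooo
.oo.
.o.o
t=6: o.oo
...o
.ooo
.oo.
.o.o
t=7: o.oo
...o
.oo.
.o.o
.o..
t=8: o.oo
....
.o.o
.o..
.o..
t=9: .ooo
o...
.o.o
.o..
.o..
t=10: .ooo
....
o..o
oo..
.o..
t=11: .ooo
....
o..o
.o..
o...
t=12: o..o
.o..
o..o
.o..
o...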